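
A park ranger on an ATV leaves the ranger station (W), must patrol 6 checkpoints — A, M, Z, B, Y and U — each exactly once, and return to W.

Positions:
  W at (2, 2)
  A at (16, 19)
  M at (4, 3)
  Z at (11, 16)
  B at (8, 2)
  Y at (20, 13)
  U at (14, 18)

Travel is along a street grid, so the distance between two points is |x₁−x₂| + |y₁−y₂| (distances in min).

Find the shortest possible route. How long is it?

W → A → M → Z → B → Y → U → W: 31+28+20+17+23+11+28 = 158
W → A → M → Z → B → U → Y → W: 31+28+20+17+22+11+29 = 158
W → A → M → Z → Y → B → U → W: 31+28+20+12+23+22+28 = 164
W → A → M → Z → Y → U → B → W: 31+28+20+12+11+22+6 = 130
W → A → M → Z → U → B → Y → W: 31+28+20+5+22+23+29 = 158
W → A → M → Z → U → Y → B → W: 31+28+20+5+11+23+6 = 124
W → A → M → B → Z → Y → U → W: 31+28+5+17+12+11+28 = 132
W → A → M → B → Z → U → Y → W: 31+28+5+17+5+11+29 = 126
… (352 more)
W → M → Z → U → A → Y → B → W: 3+20+5+3+10+23+6 = 70  ← best
The minimum is 70.
One optimal route: W → M → Z → U → A → Y → B → W (or its reverse).

70 min — the shortest possible round trip.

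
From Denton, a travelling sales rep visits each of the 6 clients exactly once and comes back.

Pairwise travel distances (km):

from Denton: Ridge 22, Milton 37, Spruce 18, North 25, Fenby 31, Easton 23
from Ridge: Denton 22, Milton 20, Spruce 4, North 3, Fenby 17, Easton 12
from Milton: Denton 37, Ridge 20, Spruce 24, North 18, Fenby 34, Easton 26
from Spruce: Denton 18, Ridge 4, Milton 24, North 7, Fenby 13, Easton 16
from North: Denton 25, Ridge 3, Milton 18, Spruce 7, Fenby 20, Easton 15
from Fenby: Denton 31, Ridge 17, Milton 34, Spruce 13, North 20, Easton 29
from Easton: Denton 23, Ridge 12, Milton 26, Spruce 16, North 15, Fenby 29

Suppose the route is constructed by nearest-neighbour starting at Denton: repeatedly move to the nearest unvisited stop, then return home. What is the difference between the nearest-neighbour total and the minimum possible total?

From Denton: Spruce=18, Ridge=22, Easton=23, North=25, Fenby=31, Milton=37 → choose Spruce (18).
From Spruce: Ridge=4, North=7, Fenby=13, Easton=16, Milton=24 → choose Ridge (4).
From Ridge: North=3, Easton=12, Fenby=17, Milton=20 → choose North (3).
From North: Easton=15, Milton=18, Fenby=20 → choose Easton (15).
From Easton: Milton=26, Fenby=29 → choose Milton (26).
From Milton: Fenby=34 → choose Fenby (34).
NN route Denton → Spruce → Ridge → North → Easton → Milton → Fenby → Denton costs 131.
Optimal: Denton → Spruce → Fenby → Ridge → North → Milton → Easton → Denton costs 118 (by enumerating all 360 distinct tours).
Excess = 131 − 118 = 13.

The nearest-neighbour route is 13 km longer than optimal.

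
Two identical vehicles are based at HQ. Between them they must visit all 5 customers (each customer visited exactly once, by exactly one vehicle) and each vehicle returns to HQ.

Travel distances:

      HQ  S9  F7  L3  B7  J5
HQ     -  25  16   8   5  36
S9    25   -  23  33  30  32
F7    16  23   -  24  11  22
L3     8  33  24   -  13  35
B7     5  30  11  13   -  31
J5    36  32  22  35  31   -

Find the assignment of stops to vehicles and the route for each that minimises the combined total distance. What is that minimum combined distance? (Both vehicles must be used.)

Check every non-empty split of the stops between the two vehicles; for each half take its own optimal tour:
  {S9} + {F7, L3, B7, J5}: 50 + 81 = 131
  {F7} + {S9, L3, B7, J5}: 32 + 109 = 141
  {S9, F7} + {L3, B7, J5}: 64 + 79 = 143
  {L3} + {S9, F7, B7, J5}: 16 + 95 = 111
  {S9, L3} + {F7, B7, J5}: 66 + 74 = 140
  {F7, L3} + {S9, B7, J5}: 48 + 93 = 141
  … (15 splits in total)
Best: vehicle 1 HQ → L3 → HQ = 16; vehicle 2 HQ → S9 → J5 → F7 → B7 → HQ = 95; combined 111.

Minimum combined distance: 111.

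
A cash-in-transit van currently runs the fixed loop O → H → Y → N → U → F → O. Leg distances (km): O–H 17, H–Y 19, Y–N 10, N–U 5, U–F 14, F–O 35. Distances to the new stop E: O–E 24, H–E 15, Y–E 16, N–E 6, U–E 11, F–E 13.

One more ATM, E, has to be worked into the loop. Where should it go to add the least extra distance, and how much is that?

+2 km — insert E between F and O.

Insertion cost between consecutive stops i–j is d(i,E) + d(E,j) − d(i,j):
  between O and H: 24 + 15 − 17 = 22
  between H and Y: 15 + 16 − 19 = 12
  between Y and N: 16 + 6 − 10 = 12
  between N and U: 6 + 11 − 5 = 12
  between U and F: 11 + 13 − 14 = 10
  between F and O: 13 + 24 − 35 = 2
Cheapest insertion is between F and O, adding 2.
New total = 100 + 2 = 102.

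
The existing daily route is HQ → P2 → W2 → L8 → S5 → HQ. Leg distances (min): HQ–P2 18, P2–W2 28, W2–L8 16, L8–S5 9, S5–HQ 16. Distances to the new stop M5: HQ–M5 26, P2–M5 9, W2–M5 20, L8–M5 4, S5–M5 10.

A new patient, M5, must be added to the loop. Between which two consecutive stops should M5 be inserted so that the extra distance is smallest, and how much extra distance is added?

Insertion cost between consecutive stops i–j is d(i,M5) + d(M5,j) − d(i,j):
  between HQ and P2: 26 + 9 − 18 = 17
  between P2 and W2: 9 + 20 − 28 = 1
  between W2 and L8: 20 + 4 − 16 = 8
  between L8 and S5: 4 + 10 − 9 = 5
  between S5 and HQ: 10 + 26 − 16 = 20
Cheapest insertion is between P2 and W2, adding 1.
New total = 87 + 1 = 88.

Adding 1 min by placing M5 on the P2–W2 leg.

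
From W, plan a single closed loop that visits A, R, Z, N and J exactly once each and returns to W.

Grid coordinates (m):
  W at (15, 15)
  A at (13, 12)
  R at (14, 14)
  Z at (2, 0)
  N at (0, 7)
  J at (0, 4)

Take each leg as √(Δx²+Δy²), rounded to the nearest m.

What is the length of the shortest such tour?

Shortest round trip = 43 m.

There are 60 distinct closed tours to check (reversals are equivalent).
W - A - R - Z - N - J - W: 4+2+18+7+3+19 = 53
W - A - R - Z - J - N - W: 4+2+18+4+3+17 = 48
W - A - R - N - Z - J - W: 4+2+16+7+4+19 = 52
W - A - R - N - J - Z - W: 4+2+16+3+4+20 = 49
W - A - R - J - Z - N - W: 4+2+17+4+7+17 = 51
W - A - R - J - N - Z - W: 4+2+17+3+7+20 = 53
W - A - Z - R - N - J - W: 4+16+18+16+3+19 = 76
W - A - Z - R - J - N - W: 4+16+18+17+3+17 = 75
W - A - Z - N - R - J - W: 4+16+7+16+17+19 = 79
W - A - Z - N - J - R - W: 4+16+7+3+17+1 = 48
W - A - Z - J - R - N - W: 4+16+4+17+16+17 = 74
W - A - Z - J - N - R - W: 4+16+4+3+16+1 = 44
W - A - N - R - Z - J - W: 4+14+16+18+4+19 = 75
W - A - N - R - J - Z - W: 4+14+16+17+4+20 = 75
… (46 more)
W - R - A - Z - J - N - W: 1+2+16+4+3+17 = 43  ← best
The minimum is 43.
One optimal route: W → R → A → Z → J → N → W (or its reverse).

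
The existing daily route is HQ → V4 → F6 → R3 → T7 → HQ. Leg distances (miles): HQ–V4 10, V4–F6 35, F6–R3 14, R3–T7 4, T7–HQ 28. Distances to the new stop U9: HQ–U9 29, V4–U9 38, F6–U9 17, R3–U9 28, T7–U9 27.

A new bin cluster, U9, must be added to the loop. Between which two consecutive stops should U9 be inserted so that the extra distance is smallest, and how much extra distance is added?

Insertion cost between consecutive stops i–j is d(i,U9) + d(U9,j) − d(i,j):
  between HQ and V4: 29 + 38 − 10 = 57
  between V4 and F6: 38 + 17 − 35 = 20
  between F6 and R3: 17 + 28 − 14 = 31
  between R3 and T7: 28 + 27 − 4 = 51
  between T7 and HQ: 27 + 29 − 28 = 28
Cheapest insertion is between V4 and F6, adding 20.
New total = 91 + 20 = 111.

Adding 20 miles by placing U9 on the V4–F6 leg.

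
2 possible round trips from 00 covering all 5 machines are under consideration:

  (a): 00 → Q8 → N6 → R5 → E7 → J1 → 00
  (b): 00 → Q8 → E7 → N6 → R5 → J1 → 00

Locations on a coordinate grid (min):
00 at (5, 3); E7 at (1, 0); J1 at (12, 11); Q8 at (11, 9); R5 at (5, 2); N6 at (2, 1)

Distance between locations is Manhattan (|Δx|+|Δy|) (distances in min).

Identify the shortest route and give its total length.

Shortest is (b), total 68 min.

(a): 12 + 17 + 4 + 6 + 22 + 15 = 76
(b): 12 + 19 + 2 + 4 + 16 + 15 = 68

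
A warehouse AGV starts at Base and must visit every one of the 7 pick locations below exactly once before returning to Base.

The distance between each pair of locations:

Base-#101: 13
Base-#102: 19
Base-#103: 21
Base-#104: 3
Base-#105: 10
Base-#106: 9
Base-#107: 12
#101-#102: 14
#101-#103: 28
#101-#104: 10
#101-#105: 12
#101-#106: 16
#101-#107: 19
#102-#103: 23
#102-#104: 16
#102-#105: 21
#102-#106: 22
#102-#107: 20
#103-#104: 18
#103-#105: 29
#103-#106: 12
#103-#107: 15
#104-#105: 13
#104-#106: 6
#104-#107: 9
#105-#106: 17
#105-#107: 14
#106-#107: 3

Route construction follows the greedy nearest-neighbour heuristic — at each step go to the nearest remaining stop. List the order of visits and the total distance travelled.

Base → [#104:3 / #106:9 / #105:10 / #107:12 / #101:13 / #102:19 / #103:21] → #104 (3)
#104 → [#106:6 / #107:9 / #101:10 / #105:13 / #102:16 / #103:18] → #106 (6)
#106 → [#107:3 / #103:12 / #101:16 / #105:17 / #102:22] → #107 (3)
#107 → [#105:14 / #103:15 / #101:19 / #102:20] → #105 (14)
#105 → [#101:12 / #102:21 / #103:29] → #101 (12)
#101 → [#102:14 / #103:28] → #102 (14)
#102 → [#103:23] → #103 (23)
Return #103→Base: 21.
Total = 3 + 6 + 3 + 14 + 12 + 14 + 23 + 21 = 96.

96 along Base → #104 → #106 → #107 → #105 → #101 → #102 → #103 → Base.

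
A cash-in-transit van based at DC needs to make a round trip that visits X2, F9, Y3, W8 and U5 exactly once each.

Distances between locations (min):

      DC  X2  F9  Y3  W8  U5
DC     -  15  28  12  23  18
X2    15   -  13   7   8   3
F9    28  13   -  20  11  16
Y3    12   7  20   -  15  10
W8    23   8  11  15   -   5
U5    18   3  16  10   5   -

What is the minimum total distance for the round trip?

DC-X2-F9-Y3-W8-U5-DC: 15+13+20+15+5+18 = 86
DC-X2-F9-Y3-U5-W8-DC: 15+13+20+10+5+23 = 86
DC-X2-F9-W8-Y3-U5-DC: 15+13+11+15+10+18 = 82
DC-X2-F9-W8-U5-Y3-DC: 15+13+11+5+10+12 = 66
DC-X2-F9-U5-Y3-W8-DC: 15+13+16+10+15+23 = 92
DC-X2-F9-U5-W8-Y3-DC: 15+13+16+5+15+12 = 76
DC-X2-Y3-F9-W8-U5-DC: 15+7+20+11+5+18 = 76
DC-X2-Y3-F9-U5-W8-DC: 15+7+20+16+5+23 = 86
DC-X2-Y3-W8-F9-U5-DC: 15+7+15+11+16+18 = 82
DC-X2-Y3-W8-U5-F9-DC: 15+7+15+5+16+28 = 86
DC-X2-Y3-U5-F9-W8-DC: 15+7+10+16+11+23 = 82
DC-X2-Y3-U5-W8-F9-DC: 15+7+10+5+11+28 = 76
DC-X2-W8-F9-Y3-U5-DC: 15+8+11+20+10+18 = 82
DC-X2-W8-F9-U5-Y3-DC: 15+8+11+16+10+12 = 72
… (46 more)
The minimum is 66.
One optimal route: DC → X2 → F9 → W8 → U5 → Y3 → DC (or its reverse).

66 min — the shortest possible round trip.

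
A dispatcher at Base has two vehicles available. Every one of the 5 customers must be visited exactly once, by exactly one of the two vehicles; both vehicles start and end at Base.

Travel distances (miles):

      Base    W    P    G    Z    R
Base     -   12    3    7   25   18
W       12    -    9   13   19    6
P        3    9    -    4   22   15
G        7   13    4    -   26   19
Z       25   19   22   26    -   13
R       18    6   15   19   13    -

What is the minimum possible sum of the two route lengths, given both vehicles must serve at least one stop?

Minimum combined distance: 70 miles.

There are 2^4 − 1 = 15 ways to divide the 5 stops into two non-empty groups. For each, the best each vehicle can do is its own shortest tour through its group:
  {W} + {P, G, Z, R}: 24 + 64 = 88
  {P} + {W, G, Z, R}: 6 + 64 = 70
  {W, P} + {G, Z, R}: 24 + 64 = 88
  {G} + {W, P, Z, R}: 14 + 56 = 70
  {W, G} + {P, Z, R}: 32 + 56 = 88
  {P, G} + {W, Z, R}: 14 + 56 = 70
  … (15 splits in total)
Best: vehicle 1 Base → P → Base = 6; vehicle 2 Base → W → R → Z → G → Base = 64; combined 70.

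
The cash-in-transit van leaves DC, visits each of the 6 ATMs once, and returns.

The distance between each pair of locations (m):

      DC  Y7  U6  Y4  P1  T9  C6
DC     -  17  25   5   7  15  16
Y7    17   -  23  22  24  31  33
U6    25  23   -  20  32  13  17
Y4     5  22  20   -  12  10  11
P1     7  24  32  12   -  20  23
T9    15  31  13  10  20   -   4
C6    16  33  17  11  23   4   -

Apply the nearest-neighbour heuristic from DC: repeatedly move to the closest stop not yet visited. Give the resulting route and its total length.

90 m along DC → Y4 → T9 → C6 → U6 → Y7 → P1 → DC.

From DC: distances to unvisited — Y4=5, P1=7, T9=15, C6=16, Y7=17, U6=25. Nearest is Y4 (5).
From Y4: distances to unvisited — T9=10, C6=11, P1=12, U6=20, Y7=22. Nearest is T9 (10).
From T9: distances to unvisited — C6=4, U6=13, P1=20, Y7=31. Nearest is C6 (4).
From C6: distances to unvisited — U6=17, P1=23, Y7=33. Nearest is U6 (17).
From U6: distances to unvisited — Y7=23, P1=32. Nearest is Y7 (23).
From Y7: distances to unvisited — P1=24. Nearest is P1 (24).
Return P1→DC: 7.
Total = 5 + 10 + 4 + 17 + 23 + 24 + 7 = 90.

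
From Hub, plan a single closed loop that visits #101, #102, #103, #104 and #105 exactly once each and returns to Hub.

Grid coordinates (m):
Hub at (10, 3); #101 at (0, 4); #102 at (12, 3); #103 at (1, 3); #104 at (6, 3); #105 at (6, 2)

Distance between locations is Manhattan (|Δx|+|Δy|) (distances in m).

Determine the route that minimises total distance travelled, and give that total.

There are 60 distinct closed tours to check (reversals are equivalent).
Hub-#101-#102-#103-#104-#105-Hub: 11+13+11+5+1+5 = 46
Hub-#101-#102-#103-#105-#104-Hub: 11+13+11+6+1+4 = 46
Hub-#101-#102-#104-#103-#105-Hub: 11+13+6+5+6+5 = 46
Hub-#101-#102-#104-#105-#103-Hub: 11+13+6+1+6+9 = 46
Hub-#101-#102-#105-#103-#104-Hub: 11+13+7+6+5+4 = 46
Hub-#101-#102-#105-#104-#103-Hub: 11+13+7+1+5+9 = 46
Hub-#101-#103-#102-#104-#105-Hub: 11+2+11+6+1+5 = 36
Hub-#101-#103-#102-#105-#104-Hub: 11+2+11+7+1+4 = 36
Hub-#101-#103-#104-#102-#105-Hub: 11+2+5+6+7+5 = 36
Hub-#101-#103-#104-#105-#102-Hub: 11+2+5+1+7+2 = 28
Hub-#101-#103-#105-#102-#104-Hub: 11+2+6+7+6+4 = 36
Hub-#101-#103-#105-#104-#102-Hub: 11+2+6+1+6+2 = 28
Hub-#101-#104-#102-#103-#105-Hub: 11+7+6+11+6+5 = 46
Hub-#101-#104-#102-#105-#103-Hub: 11+7+6+7+6+9 = 46
… (46 more)
The minimum is 28.
One optimal route: Hub → #101 → #103 → #104 → #105 → #102 → Hub (or its reverse).

Minimum total distance: 28 m.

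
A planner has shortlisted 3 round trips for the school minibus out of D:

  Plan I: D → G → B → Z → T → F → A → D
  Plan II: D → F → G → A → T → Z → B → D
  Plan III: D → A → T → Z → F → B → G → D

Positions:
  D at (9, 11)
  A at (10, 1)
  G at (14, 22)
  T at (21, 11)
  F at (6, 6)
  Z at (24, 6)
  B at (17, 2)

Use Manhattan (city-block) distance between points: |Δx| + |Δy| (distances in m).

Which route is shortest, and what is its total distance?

98 m — Plan I is the shortest.

Plan I: 16 + 23 + 11 + 8 + 20 + 9 + 11 = 98
Plan II: 8 + 24 + 25 + 21 + 8 + 11 + 17 = 114
Plan III: 11 + 21 + 8 + 18 + 15 + 23 + 16 = 112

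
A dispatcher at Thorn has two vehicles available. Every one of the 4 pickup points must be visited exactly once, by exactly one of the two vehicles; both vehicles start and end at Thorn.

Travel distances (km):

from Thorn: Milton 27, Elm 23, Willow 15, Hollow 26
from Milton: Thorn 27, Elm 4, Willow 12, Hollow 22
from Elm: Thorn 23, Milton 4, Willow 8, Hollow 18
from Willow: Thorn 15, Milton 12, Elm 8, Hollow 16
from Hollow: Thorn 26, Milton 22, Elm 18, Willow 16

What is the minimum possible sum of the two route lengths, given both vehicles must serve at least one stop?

There are 2^3 − 1 = 7 ways to divide the 4 stops into two non-empty groups. For each, the best each vehicle can do is its own shortest tour through its group:
  {Milton} + {Elm, Willow, Hollow}: 54 + 67 = 121
  {Elm} + {Milton, Willow, Hollow}: 46 + 75 = 121
  {Milton, Elm} + {Willow, Hollow}: 54 + 57 = 111
  {Willow} + {Milton, Elm, Hollow}: 30 + 75 = 105
  {Milton, Willow} + {Elm, Hollow}: 54 + 67 = 121
  {Elm, Willow} + {Milton, Hollow}: 46 + 75 = 121
  … (7 splits in total)
Best: vehicle 1 Thorn → Willow → Thorn = 30; vehicle 2 Thorn → Milton → Elm → Hollow → Thorn = 75; combined 105.

105 km — the smallest possible combined total.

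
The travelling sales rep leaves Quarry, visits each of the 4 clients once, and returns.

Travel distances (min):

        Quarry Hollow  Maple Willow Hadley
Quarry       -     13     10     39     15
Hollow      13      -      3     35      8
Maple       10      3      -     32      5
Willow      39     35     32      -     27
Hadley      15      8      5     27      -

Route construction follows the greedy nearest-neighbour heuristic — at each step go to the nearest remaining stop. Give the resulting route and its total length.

Quarry → [Maple:10 / Hollow:13 / Hadley:15 / Willow:39] → Maple (10)
Maple → [Hollow:3 / Hadley:5 / Willow:32] → Hollow (3)
Hollow → [Hadley:8 / Willow:35] → Hadley (8)
Hadley → [Willow:27] → Willow (27)
Return Willow→Quarry: 39.
Total = 10 + 3 + 8 + 27 + 39 = 87.

Nearest-neighbour total = 87 min; route Quarry → Maple → Hollow → Hadley → Willow → Quarry.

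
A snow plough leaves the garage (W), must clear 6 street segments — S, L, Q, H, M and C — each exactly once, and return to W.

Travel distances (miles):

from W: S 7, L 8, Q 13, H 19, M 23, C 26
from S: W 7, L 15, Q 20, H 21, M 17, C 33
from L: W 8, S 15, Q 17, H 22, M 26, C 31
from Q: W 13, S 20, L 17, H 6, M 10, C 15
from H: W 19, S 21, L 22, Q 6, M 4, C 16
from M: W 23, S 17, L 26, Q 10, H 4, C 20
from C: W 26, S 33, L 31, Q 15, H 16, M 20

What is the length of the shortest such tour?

W - S - L - Q - H - M - C - W: 7+15+17+6+4+20+26 = 95
W - S - L - Q - H - C - M - W: 7+15+17+6+16+20+23 = 104
W - S - L - Q - M - H - C - W: 7+15+17+10+4+16+26 = 95
W - S - L - Q - M - C - H - W: 7+15+17+10+20+16+19 = 104
W - S - L - Q - C - H - M - W: 7+15+17+15+16+4+23 = 97
W - S - L - Q - C - M - H - W: 7+15+17+15+20+4+19 = 97
W - S - L - H - Q - M - C - W: 7+15+22+6+10+20+26 = 106
W - S - L - H - Q - C - M - W: 7+15+22+6+15+20+23 = 108
… (352 more)
W - S - M - H - C - Q - L - W: 7+17+4+16+15+17+8 = 84  ← best
The minimum is 84.
One optimal route: W → S → M → H → C → Q → L → W (or its reverse).

Shortest round trip = 84 miles.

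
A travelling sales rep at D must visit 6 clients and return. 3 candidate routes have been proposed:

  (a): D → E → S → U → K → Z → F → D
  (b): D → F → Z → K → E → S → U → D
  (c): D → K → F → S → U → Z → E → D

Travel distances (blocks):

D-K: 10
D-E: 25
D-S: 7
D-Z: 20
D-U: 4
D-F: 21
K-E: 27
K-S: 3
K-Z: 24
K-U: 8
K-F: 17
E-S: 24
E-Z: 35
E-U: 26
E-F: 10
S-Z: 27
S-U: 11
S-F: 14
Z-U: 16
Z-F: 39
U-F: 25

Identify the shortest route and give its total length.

Shortest is (c), total 128 blocks.

(a): 25 + 24 + 11 + 8 + 24 + 39 + 21 = 152
(b): 21 + 39 + 24 + 27 + 24 + 11 + 4 = 150
(c): 10 + 17 + 14 + 11 + 16 + 35 + 25 = 128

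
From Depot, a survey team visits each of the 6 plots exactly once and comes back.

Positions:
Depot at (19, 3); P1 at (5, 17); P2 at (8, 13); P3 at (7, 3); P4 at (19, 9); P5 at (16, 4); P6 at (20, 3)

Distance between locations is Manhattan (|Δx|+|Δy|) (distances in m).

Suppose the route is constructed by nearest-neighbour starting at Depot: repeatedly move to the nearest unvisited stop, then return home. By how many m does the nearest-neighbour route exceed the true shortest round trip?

Excess over optimum: 4 m.

Depot: P6=1, P5=4, P4=6, P3=12, P2=21, P1=28 ⇒ P6
P6: P5=5, P4=7, P3=13, P2=22, P1=29 ⇒ P5
P5: P4=8, P3=10, P2=17, P1=24 ⇒ P4
P4: P2=15, P3=18, P1=22 ⇒ P2
P2: P1=7, P3=11 ⇒ P1
P1: P3=16 ⇒ P3
NN route Depot → P6 → P5 → P4 → P2 → P1 → P3 → Depot costs 64.
Optimal: Depot → P4 → P2 → P1 → P3 → P5 → P6 → Depot costs 60 (by enumerating all 360 distinct tours).
Excess = 64 − 60 = 4.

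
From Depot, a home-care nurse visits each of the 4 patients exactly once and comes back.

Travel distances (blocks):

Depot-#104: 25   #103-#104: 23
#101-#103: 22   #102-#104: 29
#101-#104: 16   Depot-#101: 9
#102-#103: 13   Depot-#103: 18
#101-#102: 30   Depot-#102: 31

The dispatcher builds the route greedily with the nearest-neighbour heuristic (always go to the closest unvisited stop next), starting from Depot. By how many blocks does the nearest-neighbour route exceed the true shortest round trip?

Depot: #101=9, #103=18, #104=25, #102=31 ⇒ #101
#101: #104=16, #103=22, #102=30 ⇒ #104
#104: #103=23, #102=29 ⇒ #103
#103: #102=13 ⇒ #102
NN route Depot → #101 → #104 → #103 → #102 → Depot costs 92.
Optimal: Depot → #101 → #104 → #102 → #103 → Depot costs 85 (by enumerating all 12 distinct tours).
Excess = 92 − 85 = 7.

Excess over optimum: 7 blocks.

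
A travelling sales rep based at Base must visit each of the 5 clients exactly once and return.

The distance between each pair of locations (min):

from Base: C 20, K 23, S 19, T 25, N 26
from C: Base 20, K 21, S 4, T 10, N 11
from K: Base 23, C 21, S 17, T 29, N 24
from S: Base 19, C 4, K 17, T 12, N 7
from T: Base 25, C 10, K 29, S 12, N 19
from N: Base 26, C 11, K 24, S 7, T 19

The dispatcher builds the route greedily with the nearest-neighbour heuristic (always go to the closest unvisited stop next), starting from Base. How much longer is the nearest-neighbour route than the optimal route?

The nearest-neighbour route is 6 min longer than optimal.

From Base: S=19, C=20, K=23, T=25, N=26 → choose S (19).
From S: C=4, N=7, T=12, K=17 → choose C (4).
From C: T=10, N=11, K=21 → choose T (10).
From T: N=19, K=29 → choose N (19).
From N: K=24 → choose K (24).
NN route Base → S → C → T → N → K → Base costs 99.
Optimal: Base → K → S → N → C → T → Base costs 93 (by enumerating all 60 distinct tours).
Excess = 99 − 93 = 6.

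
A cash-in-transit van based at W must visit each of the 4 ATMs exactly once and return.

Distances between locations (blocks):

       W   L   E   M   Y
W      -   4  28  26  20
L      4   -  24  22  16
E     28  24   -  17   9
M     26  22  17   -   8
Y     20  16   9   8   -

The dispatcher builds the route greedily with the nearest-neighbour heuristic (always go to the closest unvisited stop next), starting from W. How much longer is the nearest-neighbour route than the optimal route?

The nearest-neighbour route is 2 blocks longer than optimal.

From W: L=4, Y=20, M=26, E=28 → choose L (4).
From L: Y=16, M=22, E=24 → choose Y (16).
From Y: M=8, E=9 → choose M (8).
From M: E=17 → choose E (17).
NN route W → L → Y → M → E → W costs 73.
Optimal: W → L → E → Y → M → W costs 71 (by enumerating all 12 distinct tours).
Excess = 73 − 71 = 2.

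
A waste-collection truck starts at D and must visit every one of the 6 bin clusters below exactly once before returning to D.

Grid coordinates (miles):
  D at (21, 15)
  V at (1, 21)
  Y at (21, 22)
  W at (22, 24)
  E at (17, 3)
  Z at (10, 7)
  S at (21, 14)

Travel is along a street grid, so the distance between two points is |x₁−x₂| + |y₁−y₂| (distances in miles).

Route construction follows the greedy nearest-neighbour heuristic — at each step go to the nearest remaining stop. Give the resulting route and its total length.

Total distance 86 miles via the nearest-neighbour route D → S → Y → W → V → Z → E → D.

At D the remaining stops are S 1, Y 7, W 10, E 16, Z 19, V 26; go to S.
At S the remaining stops are Y 8, W 11, E 15, Z 18, V 27; go to Y.
At Y the remaining stops are W 3, V 21, E 23, Z 26; go to W.
At W the remaining stops are V 24, E 26, Z 29; go to V.
At V the remaining stops are Z 23, E 34; go to Z.
At Z the remaining stops are E 11; go to E.
Return E→D: 16.
Total = 1 + 8 + 3 + 24 + 23 + 11 + 16 = 86.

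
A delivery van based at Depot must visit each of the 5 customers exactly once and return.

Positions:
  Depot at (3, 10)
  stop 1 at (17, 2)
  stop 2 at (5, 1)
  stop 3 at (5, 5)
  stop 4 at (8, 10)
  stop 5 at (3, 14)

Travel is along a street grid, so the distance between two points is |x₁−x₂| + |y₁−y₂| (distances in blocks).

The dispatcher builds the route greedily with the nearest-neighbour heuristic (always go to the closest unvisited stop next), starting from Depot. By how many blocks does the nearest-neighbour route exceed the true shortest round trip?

The nearest-neighbour route is 6 blocks longer than optimal.

From Depot: stop 5=4, stop 4=5, stop 3=7, stop 2=11, stop 1=22 → choose stop 5 (4).
From stop 5: stop 4=9, stop 3=11, stop 2=15, stop 1=26 → choose stop 4 (9).
From stop 4: stop 3=8, stop 2=12, stop 1=17 → choose stop 3 (8).
From stop 3: stop 2=4, stop 1=15 → choose stop 2 (4).
From stop 2: stop 1=13 → choose stop 1 (13).
NN route Depot → stop 5 → stop 4 → stop 3 → stop 2 → stop 1 → Depot costs 60.
Optimal: Depot → stop 3 → stop 2 → stop 1 → stop 4 → stop 5 → Depot costs 54 (by enumerating all 60 distinct tours).
Excess = 60 − 54 = 6.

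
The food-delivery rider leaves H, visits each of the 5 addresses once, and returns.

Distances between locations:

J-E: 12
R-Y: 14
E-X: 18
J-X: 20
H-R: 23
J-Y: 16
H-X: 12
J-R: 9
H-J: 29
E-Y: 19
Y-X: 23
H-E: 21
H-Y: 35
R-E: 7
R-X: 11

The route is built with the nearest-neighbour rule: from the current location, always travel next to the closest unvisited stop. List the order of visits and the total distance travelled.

Nearest-neighbour total = 93; route H → X → R → E → J → Y → H.

At H the remaining stops are X 12, E 21, R 23, J 29, Y 35; go to X.
At X the remaining stops are R 11, E 18, J 20, Y 23; go to R.
At R the remaining stops are E 7, J 9, Y 14; go to E.
At E the remaining stops are J 12, Y 19; go to J.
At J the remaining stops are Y 16; go to Y.
Return Y→H: 35.
Total = 12 + 11 + 7 + 12 + 16 + 35 = 93.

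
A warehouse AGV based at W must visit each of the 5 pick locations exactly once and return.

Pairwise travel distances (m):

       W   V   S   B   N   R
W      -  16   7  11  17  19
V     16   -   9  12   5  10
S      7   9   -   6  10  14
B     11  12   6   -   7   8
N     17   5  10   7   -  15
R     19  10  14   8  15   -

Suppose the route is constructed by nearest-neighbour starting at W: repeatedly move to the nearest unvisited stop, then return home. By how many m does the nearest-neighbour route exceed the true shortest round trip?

Excess over optimum: 3 m.

From W: S=7, B=11, V=16, N=17, R=19 → choose S (7).
From S: B=6, V=9, N=10, R=14 → choose B (6).
From B: N=7, R=8, V=12 → choose N (7).
From N: V=5, R=15 → choose V (5).
From V: R=10 → choose R (10).
NN route W → S → B → N → V → R → W costs 54.
Optimal: W → S → N → V → R → B → W costs 51 (by enumerating all 60 distinct tours).
Excess = 54 − 51 = 3.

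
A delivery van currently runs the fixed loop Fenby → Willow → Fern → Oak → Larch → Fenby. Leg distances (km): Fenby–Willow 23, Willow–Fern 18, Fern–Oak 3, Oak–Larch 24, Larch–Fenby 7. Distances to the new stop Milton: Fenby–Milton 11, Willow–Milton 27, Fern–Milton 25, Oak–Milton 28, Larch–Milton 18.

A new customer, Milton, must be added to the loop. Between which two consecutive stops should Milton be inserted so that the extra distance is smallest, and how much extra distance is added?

Insertion cost between consecutive stops i–j is d(i,Milton) + d(Milton,j) − d(i,j):
  between Fenby and Willow: 11 + 27 − 23 = 15
  between Willow and Fern: 27 + 25 − 18 = 34
  between Fern and Oak: 25 + 28 − 3 = 50
  between Oak and Larch: 28 + 18 − 24 = 22
  between Larch and Fenby: 18 + 11 − 7 = 22
Cheapest insertion is between Fenby and Willow, adding 15.
New total = 75 + 15 = 90.

Minimum extra distance: 15 km, inserting Milton between Fenby and Willow.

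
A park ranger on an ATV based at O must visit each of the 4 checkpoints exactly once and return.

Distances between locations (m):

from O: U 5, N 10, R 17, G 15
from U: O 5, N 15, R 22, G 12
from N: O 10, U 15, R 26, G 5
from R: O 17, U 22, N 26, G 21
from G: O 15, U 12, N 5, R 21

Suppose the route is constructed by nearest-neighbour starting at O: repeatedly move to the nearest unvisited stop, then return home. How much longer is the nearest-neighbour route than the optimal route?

O: U=5, N=10, G=15, R=17 ⇒ U
U: G=12, N=15, R=22 ⇒ G
G: N=5, R=21 ⇒ N
N: R=26 ⇒ R
NN route O → U → G → N → R → O costs 65.
Optimal: O → U → N → G → R → O costs 63 (by enumerating all 12 distinct tours).
Excess = 65 − 63 = 2.

Excess over optimum: 2 m.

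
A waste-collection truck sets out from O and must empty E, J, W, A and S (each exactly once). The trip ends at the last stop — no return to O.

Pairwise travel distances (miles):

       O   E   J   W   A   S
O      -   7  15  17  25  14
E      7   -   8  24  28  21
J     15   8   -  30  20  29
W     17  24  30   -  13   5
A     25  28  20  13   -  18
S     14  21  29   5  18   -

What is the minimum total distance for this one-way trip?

Minimum one-way distance = 53 miles.

There are 5! = 120 possible orderings.
O → E → J → W → A → S: 7+8+30+13+18 = 76
O → E → J → W → S → A: 7+8+30+5+18 = 68
O → E → J → A → W → S: 7+8+20+13+5 = 53
O → E → J → A → S → W: 7+8+20+18+5 = 58
O → E → J → S → W → A: 7+8+29+5+13 = 62
O → E → J → S → A → W: 7+8+29+18+13 = 75
O → E → W → J → A → S: 7+24+30+20+18 = 99
O → E → W → J → S → A: 7+24+30+29+18 = 108
O → E → W → A → J → S: 7+24+13+20+29 = 93
O → E → W → A → S → J: 7+24+13+18+29 = 91
O → E → W → S → J → A: 7+24+5+29+20 = 85
O → E → W → S → A → J: 7+24+5+18+20 = 74
O → E → A → J → W → S: 7+28+20+30+5 = 90
O → E → A → J → S → W: 7+28+20+29+5 = 89
… (106 more)
The minimum is 53.
One shortest path: O → E → J → A → W → S.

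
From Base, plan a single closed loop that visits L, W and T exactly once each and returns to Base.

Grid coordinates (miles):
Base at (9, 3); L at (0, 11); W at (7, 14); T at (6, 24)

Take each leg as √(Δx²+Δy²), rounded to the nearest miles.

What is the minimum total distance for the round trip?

Base - L - W - T - Base: 12+8+10+21 = 51
Base - L - T - W - Base: 12+14+10+11 = 47
Base - W - L - T - Base: 11+8+14+21 = 54
The minimum is 47.
One optimal route: Base → L → T → W → Base (or its reverse).

Shortest round trip = 47 miles.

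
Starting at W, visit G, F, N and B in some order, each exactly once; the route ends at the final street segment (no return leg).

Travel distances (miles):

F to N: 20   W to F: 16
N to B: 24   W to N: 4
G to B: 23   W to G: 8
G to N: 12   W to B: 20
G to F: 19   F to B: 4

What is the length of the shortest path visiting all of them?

Shortest open route: 39 miles.

There are 4! = 24 possible orderings.
W - G - F - N - B: 8+19+20+24 = 71
W - G - F - B - N: 8+19+4+24 = 55
W - G - N - F - B: 8+12+20+4 = 44
W - G - N - B - F: 8+12+24+4 = 48
W - G - B - F - N: 8+23+4+20 = 55
W - G - B - N - F: 8+23+24+20 = 75
W - F - G - N - B: 16+19+12+24 = 71
W - F - G - B - N: 16+19+23+24 = 82
W - F - N - G - B: 16+20+12+23 = 71
W - F - N - B - G: 16+20+24+23 = 83
W - F - B - G - N: 16+4+23+12 = 55
W - F - B - N - G: 16+4+24+12 = 56
W - N - G - F - B: 4+12+19+4 = 39
W - N - G - B - F: 4+12+23+4 = 43
… (10 more)
The minimum is 39.
One shortest path: W → N → G → F → B.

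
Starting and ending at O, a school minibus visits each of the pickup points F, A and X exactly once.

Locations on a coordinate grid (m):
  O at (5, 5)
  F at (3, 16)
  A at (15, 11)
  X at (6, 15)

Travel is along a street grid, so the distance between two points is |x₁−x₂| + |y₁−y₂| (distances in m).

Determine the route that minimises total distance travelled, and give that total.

O→F→A→X→O: 13+17+13+11 = 54
O→F→X→A→O: 13+4+13+16 = 46
O→A→F→X→O: 16+17+4+11 = 48
The minimum is 46.
One optimal route: O → F → X → A → O (or its reverse).

46 m — the shortest possible round trip.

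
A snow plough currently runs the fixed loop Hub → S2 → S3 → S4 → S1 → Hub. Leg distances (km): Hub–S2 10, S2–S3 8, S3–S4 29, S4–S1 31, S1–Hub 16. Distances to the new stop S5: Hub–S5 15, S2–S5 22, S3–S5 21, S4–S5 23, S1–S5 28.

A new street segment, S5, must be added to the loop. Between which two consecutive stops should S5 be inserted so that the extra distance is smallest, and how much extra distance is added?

Insertion cost between consecutive stops i–j is d(i,S5) + d(S5,j) − d(i,j):
  between Hub and S2: 15 + 22 − 10 = 27
  between S2 and S3: 22 + 21 − 8 = 35
  between S3 and S4: 21 + 23 − 29 = 15
  between S4 and S1: 23 + 28 − 31 = 20
  between S1 and Hub: 28 + 15 − 16 = 27
Cheapest insertion is between S3 and S4, adding 15.
New total = 94 + 15 = 109.

+15 km — insert S5 between S3 and S4.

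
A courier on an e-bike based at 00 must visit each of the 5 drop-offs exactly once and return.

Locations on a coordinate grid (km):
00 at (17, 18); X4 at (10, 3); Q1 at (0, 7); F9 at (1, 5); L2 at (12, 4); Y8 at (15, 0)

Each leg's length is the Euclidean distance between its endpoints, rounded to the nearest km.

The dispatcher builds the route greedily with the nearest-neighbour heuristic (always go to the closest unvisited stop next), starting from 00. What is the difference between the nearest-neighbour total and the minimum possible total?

The nearest-neighbour route is 4 km longer than optimal.

From 00: L2=15, X4=17, Y8=18, Q1=20, F9=21 → choose L2 (15).
From L2: X4=2, Y8=5, F9=11, Q1=12 → choose X4 (2).
From X4: Y8=6, F9=9, Q1=11 → choose Y8 (6).
From Y8: F9=15, Q1=17 → choose F9 (15).
From F9: Q1=2 → choose Q1 (2).
NN route 00 → L2 → X4 → Y8 → F9 → Q1 → 00 costs 60.
Optimal: 00 → Q1 → F9 → X4 → L2 → Y8 → 00 costs 56 (by enumerating all 60 distinct tours).
Excess = 60 − 56 = 4.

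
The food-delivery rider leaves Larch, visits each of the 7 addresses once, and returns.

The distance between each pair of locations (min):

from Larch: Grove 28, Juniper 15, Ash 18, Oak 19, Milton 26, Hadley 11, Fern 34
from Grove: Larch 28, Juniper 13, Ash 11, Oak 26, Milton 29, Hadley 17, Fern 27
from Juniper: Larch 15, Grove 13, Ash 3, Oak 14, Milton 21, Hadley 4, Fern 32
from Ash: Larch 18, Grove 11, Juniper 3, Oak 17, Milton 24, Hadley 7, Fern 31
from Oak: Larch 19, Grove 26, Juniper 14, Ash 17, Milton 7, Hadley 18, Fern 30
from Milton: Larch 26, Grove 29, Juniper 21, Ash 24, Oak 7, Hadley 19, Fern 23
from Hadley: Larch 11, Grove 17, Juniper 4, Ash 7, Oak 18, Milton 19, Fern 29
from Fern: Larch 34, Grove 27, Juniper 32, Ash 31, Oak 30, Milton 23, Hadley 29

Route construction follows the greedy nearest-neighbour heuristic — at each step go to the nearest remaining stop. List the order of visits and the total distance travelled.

Larch → [Hadley:11 / Juniper:15 / Ash:18 / Oak:19 / Milton:26 / Grove:28 / Fern:34] → Hadley (11)
Hadley → [Juniper:4 / Ash:7 / Grove:17 / Oak:18 / Milton:19 / Fern:29] → Juniper (4)
Juniper → [Ash:3 / Grove:13 / Oak:14 / Milton:21 / Fern:32] → Ash (3)
Ash → [Grove:11 / Oak:17 / Milton:24 / Fern:31] → Grove (11)
Grove → [Oak:26 / Fern:27 / Milton:29] → Oak (26)
Oak → [Milton:7 / Fern:30] → Milton (7)
Milton → [Fern:23] → Fern (23)
Return Fern→Larch: 34.
Total = 11 + 4 + 3 + 11 + 26 + 7 + 23 + 34 = 119.

Nearest-neighbour total = 119 min; route Larch → Hadley → Juniper → Ash → Grove → Oak → Milton → Fern → Larch.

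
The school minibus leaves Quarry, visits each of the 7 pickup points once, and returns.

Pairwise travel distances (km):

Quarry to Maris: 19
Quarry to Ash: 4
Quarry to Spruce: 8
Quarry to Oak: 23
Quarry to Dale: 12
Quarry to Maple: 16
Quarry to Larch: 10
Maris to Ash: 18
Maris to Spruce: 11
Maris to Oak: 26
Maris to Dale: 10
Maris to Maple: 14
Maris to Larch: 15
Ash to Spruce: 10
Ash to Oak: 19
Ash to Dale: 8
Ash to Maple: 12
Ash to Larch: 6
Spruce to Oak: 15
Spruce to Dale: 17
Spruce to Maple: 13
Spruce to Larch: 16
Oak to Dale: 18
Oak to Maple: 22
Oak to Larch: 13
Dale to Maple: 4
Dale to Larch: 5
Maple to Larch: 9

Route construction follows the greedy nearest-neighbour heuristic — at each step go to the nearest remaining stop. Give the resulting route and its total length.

Quarry → [Ash:4 / Spruce:8 / Larch:10 / Dale:12 / Maple:16 / Maris:19 / Oak:23] → Ash (4)
Ash → [Larch:6 / Dale:8 / Spruce:10 / Maple:12 / Maris:18 / Oak:19] → Larch (6)
Larch → [Dale:5 / Maple:9 / Oak:13 / Maris:15 / Spruce:16] → Dale (5)
Dale → [Maple:4 / Maris:10 / Spruce:17 / Oak:18] → Maple (4)
Maple → [Spruce:13 / Maris:14 / Oak:22] → Spruce (13)
Spruce → [Maris:11 / Oak:15] → Maris (11)
Maris → [Oak:26] → Oak (26)
Return Oak→Quarry: 23.
Total = 4 + 6 + 5 + 4 + 13 + 11 + 26 + 23 = 92.

Nearest-neighbour total = 92 km; route Quarry → Ash → Larch → Dale → Maple → Spruce → Maris → Oak → Quarry.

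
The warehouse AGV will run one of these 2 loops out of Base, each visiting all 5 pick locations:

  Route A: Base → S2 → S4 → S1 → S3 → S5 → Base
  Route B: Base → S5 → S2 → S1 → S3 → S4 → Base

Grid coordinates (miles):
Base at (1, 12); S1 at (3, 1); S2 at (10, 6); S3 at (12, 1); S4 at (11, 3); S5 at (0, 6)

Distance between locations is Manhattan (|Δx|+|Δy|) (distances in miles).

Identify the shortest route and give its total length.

Route A: 15 + 4 + 10 + 9 + 17 + 7 = 62
Route B: 7 + 10 + 12 + 9 + 3 + 19 = 60

60 miles — Route B is the shortest.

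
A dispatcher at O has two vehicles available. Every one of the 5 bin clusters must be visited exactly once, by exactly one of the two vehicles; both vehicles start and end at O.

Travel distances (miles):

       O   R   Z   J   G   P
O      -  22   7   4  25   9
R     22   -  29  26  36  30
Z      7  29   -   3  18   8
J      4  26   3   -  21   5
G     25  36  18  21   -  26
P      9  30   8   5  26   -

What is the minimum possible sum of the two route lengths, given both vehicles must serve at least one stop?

101 miles — the smallest possible combined total.

Try each way of splitting the stops between the two vehicles (each non-empty) and, for each split, find the best tour for each vehicle:
  {R} + {Z, J, G, P}: 44 + 60 = 104
  {Z} + {R, J, G, P}: 14 + 93 = 107
  {R, Z} + {J, G, P}: 58 + 60 = 118
  {J} + {R, Z, G, P}: 8 + 93 = 101
  {R, J} + {Z, G, P}: 52 + 60 = 112
  {Z, J} + {R, G, P}: 14 + 93 = 107
  … (15 splits in total)
Best: vehicle 1 O → J → O = 8; vehicle 2 O → R → G → Z → P → O = 93; combined 101.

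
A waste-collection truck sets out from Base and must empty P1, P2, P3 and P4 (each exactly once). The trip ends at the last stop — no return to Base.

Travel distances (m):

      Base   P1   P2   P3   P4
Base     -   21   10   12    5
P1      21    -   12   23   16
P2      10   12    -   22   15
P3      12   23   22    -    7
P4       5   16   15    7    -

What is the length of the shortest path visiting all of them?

There are 4! = 24 possible orderings.
Base - P1 - P2 - P3 - P4: 21+12+22+7 = 62
Base - P1 - P2 - P4 - P3: 21+12+15+7 = 55
Base - P1 - P3 - P2 - P4: 21+23+22+15 = 81
Base - P1 - P3 - P4 - P2: 21+23+7+15 = 66
Base - P1 - P4 - P2 - P3: 21+16+15+22 = 74
Base - P1 - P4 - P3 - P2: 21+16+7+22 = 66
Base - P2 - P1 - P3 - P4: 10+12+23+7 = 52
Base - P2 - P1 - P4 - P3: 10+12+16+7 = 45
Base - P2 - P3 - P1 - P4: 10+22+23+16 = 71
Base - P2 - P3 - P4 - P1: 10+22+7+16 = 55
Base - P2 - P4 - P1 - P3: 10+15+16+23 = 64
Base - P2 - P4 - P3 - P1: 10+15+7+23 = 55
Base - P3 - P1 - P2 - P4: 12+23+12+15 = 62
Base - P3 - P1 - P4 - P2: 12+23+16+15 = 66
… (10 more)
The minimum is 45.
One shortest path: Base → P2 → P1 → P4 → P3.

Shortest open route: 45 m.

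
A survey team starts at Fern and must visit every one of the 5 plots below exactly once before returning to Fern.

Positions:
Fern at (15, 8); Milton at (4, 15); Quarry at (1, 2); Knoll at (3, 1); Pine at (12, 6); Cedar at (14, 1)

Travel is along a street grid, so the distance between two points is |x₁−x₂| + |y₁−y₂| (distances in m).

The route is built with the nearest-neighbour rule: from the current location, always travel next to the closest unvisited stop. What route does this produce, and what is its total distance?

60 m along Fern → Pine → Cedar → Knoll → Quarry → Milton → Fern.

Fern → [Pine:5 / Cedar:8 / Milton:18 / Knoll:19 / Quarry:20] → Pine (5)
Pine → [Cedar:7 / Knoll:14 / Quarry:15 / Milton:17] → Cedar (7)
Cedar → [Knoll:11 / Quarry:14 / Milton:24] → Knoll (11)
Knoll → [Quarry:3 / Milton:15] → Quarry (3)
Quarry → [Milton:16] → Milton (16)
Return Milton→Fern: 18.
Total = 5 + 7 + 11 + 3 + 16 + 18 = 60.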